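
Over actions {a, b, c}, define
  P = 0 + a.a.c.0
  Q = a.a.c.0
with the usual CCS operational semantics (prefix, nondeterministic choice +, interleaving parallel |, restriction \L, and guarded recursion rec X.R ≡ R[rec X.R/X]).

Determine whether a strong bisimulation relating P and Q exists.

Reachable graph of P (4 states):
  m0 = 0 + a.a.c.0 | =a=> m1
  m1 = a.c.0 | =a=> m2
  m2 = c.0 | =c=> m3
  m3 = 0 | (no moves)
Reachable graph of Q (4 states):
  n0 = a.a.c.0 | =a=> n1
  n1 = a.c.0 | =a=> n2
  n2 = c.0 | =c=> n3
  n3 = 0 | (no moves)
Partition-refinement fixed point:
  B0 = {m0, n0}
  B1 = {m1, n1}
  B2 = {m2, n2}
  B3 = {m3, n3}
m0 ∈ B0, n0 ∈ B0 → same block

YES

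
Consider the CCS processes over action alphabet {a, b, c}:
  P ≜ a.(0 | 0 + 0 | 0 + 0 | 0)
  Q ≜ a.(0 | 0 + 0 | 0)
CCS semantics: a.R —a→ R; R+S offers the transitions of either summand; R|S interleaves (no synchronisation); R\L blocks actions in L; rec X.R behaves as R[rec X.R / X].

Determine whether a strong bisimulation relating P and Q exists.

Reachable graph of P (2 states):
  u0 = a.(0 | 0 + 0 | 0 + 0 | 0) | ··a··> u1
  u1 = 0 | 0 + 0 | 0 + 0 | 0 | ·
Reachable graph of Q (2 states):
  v0 = a.(0 | 0 + 0 | 0) | ··a··> v1
  v1 = 0 | 0 + 0 | 0 | ·
Bisimilarity quotient blocks:
  B0 = {u0, v0}
  B1 = {u1, v1}
u0 ∈ B0, v0 ∈ B0 → same block

YES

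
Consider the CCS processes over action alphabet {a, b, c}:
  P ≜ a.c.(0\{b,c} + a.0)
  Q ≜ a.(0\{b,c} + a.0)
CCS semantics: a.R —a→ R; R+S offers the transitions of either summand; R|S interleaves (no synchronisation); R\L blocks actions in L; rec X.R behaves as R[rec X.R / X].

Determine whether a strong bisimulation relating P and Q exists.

NO

LTS(P): 4 reachable states
  m0 = a.c.(0\{b,c} + a.0) | ··a··> m1
  m1 = c.(0\{b,c} + a.0) | ··c··> m2
  m2 = 0\{b,c} + a.0 | ··a··> m3
  m3 = 0 | stopped
LTS(Q): 3 reachable states
  n0 = a.(0\{b,c} + a.0) | ··a··> n1
  n1 = 0\{b,c} + a.0 | ··a··> n2
  n2 = 0 | stopped
Bisimilarity quotient blocks:
  B0 = {m0}
  B1 = {m1}
  B2 = {m2, n1}
  B3 = {m3, n2}
  B4 = {n0}
m0 ∈ B0, n0 ∈ B4 → different blocks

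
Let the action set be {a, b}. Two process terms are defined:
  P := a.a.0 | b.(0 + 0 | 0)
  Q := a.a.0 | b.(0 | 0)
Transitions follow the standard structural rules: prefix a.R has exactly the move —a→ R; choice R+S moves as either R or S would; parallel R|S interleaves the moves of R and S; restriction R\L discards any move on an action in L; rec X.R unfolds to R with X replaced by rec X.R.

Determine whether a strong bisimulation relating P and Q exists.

bisimilar

Reachable graph of P (6 states):
  s0 = a.a.0 | b.(0 + 0 | 0) | ··a··> s1, ··b··> s2
  s1 = a.0 | b.(0 + 0 | 0) | ··a··> s3, ··b··> s4
  s2 = a.a.0 | (0 + 0 | 0) | ··a··> s4
  s3 = 0 | b.(0 + 0 | 0) | ··b··> s5
  s4 = a.0 | (0 + 0 | 0) | ··a··> s5
  s5 = 0 | (0 + 0 | 0) | (no moves)
Reachable graph of Q (6 states):
  t0 = a.a.0 | b.(0 | 0) | ··a··> t1, ··b··> t2
  t1 = a.0 | b.(0 | 0) | ··a··> t3, ··b··> t4
  t2 = a.a.0 | (0 | 0) | ··a··> t4
  t3 = 0 | b.(0 | 0) | ··b··> t5
  t4 = a.0 | (0 | 0) | ··a··> t5
  t5 = 0 | (0 | 0) | (no moves)
Coarsest stable partition (strong bisimilarity classes):
  B0 = {s0, t0}
  B1 = {s1, t1}
  B2 = {s4, t4}
  B3 = {s5, t5}
  B4 = {s3, t3}
  B5 = {s2, t2}
s0 ∈ B0, t0 ∈ B0 → same block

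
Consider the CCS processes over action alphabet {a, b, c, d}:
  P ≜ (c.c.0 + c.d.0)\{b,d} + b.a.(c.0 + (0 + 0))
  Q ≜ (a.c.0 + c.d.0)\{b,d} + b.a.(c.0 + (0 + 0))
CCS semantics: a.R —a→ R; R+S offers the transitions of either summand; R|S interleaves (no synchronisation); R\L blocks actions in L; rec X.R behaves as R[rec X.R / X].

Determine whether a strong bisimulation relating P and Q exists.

LTS(P): 7 reachable states
  p0 = (c.c.0 + c.d.0)\{b,d} + b.a.(c.0 + (0 + 0)) :: -b-> p1, -c-> p2, -c-> p3
  p1 = a.(c.0 + (0 + 0)) :: -a-> p4
  p2 = (c.0)\{b,d} :: -c-> p5
  p3 = (d.0)\{b,d} :: ·
  p4 = c.0 + (0 + 0) :: -c-> p6
  p5 = 0\{b,d} :: ·
  p6 = 0 :: ·
LTS(Q): 7 reachable states
  q0 = (a.c.0 + c.d.0)\{b,d} + b.a.(c.0 + (0 + 0)) :: -a-> q1, -b-> q2, -c-> q3
  q1 = (c.0)\{b,d} :: -c-> q4
  q2 = a.(c.0 + (0 + 0)) :: -a-> q5
  q3 = (d.0)\{b,d} :: ·
  q4 = 0\{b,d} :: ·
  q5 = c.0 + (0 + 0) :: -c-> q6
  q6 = 0 :: ·
Partition-refinement fixed point:
  B0 = {p0}
  B1 = {p3, p5, p6, q3, q4, q6}
  B2 = {p1, q2}
  B3 = {p2, p4, q1, q5}
  B4 = {q0}
p0 ∈ B0, q0 ∈ B4 → different blocks

not bisimilar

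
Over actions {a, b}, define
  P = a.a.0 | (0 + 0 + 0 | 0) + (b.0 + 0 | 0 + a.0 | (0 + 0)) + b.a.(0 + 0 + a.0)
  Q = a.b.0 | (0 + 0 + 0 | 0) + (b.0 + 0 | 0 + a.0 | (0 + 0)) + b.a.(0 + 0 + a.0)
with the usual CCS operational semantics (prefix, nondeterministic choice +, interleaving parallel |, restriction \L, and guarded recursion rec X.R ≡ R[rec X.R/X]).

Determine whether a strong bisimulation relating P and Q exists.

Reachable graph of P (7 states):
  s0 = a.a.0 | (0 + 0 + 0 | 0) + (b.0 + 0 | 0 + a.0 | (0 + 0)) + b.a.(0 + 0 + a.0) → —a→ s1, —a→ s2, —b→ s3, —b→ s4
  s1 = 0 | (0 + 0) → (no moves)
  s2 = a.0 | (0 + 0 + 0 | 0) → —a→ s5
  s3 = 0 → (no moves)
  s4 = a.(0 + 0 + a.0) → —a→ s6
  s5 = 0 | (0 + 0 + 0 | 0) → (no moves)
  s6 = 0 + 0 + a.0 → —a→ s3
Reachable graph of Q (7 states):
  t0 = a.b.0 | (0 + 0 + 0 | 0) + (b.0 + 0 | 0 + a.0 | (0 + 0)) + b.a.(0 + 0 + a.0) → —a→ t1, —a→ t2, —b→ t3, —b→ t4
  t1 = 0 | (0 + 0) → (no moves)
  t2 = b.0 | (0 + 0 + 0 | 0) → —b→ t5
  t3 = 0 → (no moves)
  t4 = a.(0 + 0 + a.0) → —a→ t6
  t5 = 0 | (0 + 0 + 0 | 0) → (no moves)
  t6 = 0 + 0 + a.0 → —a→ t3
Bisimilarity quotient blocks:
  B0 = {s0}
  B1 = {s4, t4}
  B2 = {s2, s6, t6}
  B3 = {s1, s3, s5, t1, t3, t5}
  B4 = {t0}
  B5 = {t2}
s0 ∈ B0, t0 ∈ B4 → different blocks

not bisimilar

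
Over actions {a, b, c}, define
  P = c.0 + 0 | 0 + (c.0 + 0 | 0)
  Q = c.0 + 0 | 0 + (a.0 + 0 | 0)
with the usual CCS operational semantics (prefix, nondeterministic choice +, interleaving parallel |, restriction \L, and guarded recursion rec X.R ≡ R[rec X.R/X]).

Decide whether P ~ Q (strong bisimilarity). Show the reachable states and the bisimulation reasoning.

P's transition system — 2 states:
  u0 = c.0 + 0 | 0 + (c.0 + 0 | 0) :: ··c··> u1
  u1 = 0 :: (no moves)
Q's transition system — 2 states:
  v0 = c.0 + 0 | 0 + (a.0 + 0 | 0) :: ··a··> v1, ··c··> v1
  v1 = 0 :: (no moves)
Partition-refinement fixed point:
  B0 = {u0}
  B1 = {u1, v1}
  B2 = {v0}
u0 ∈ B0, v0 ∈ B2 → different blocks

NO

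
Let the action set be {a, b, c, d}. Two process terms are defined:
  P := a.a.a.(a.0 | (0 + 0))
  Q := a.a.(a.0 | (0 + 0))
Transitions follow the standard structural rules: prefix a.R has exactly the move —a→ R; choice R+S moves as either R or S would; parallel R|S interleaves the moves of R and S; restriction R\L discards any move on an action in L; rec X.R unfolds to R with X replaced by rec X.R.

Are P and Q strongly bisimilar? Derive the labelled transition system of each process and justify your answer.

Reachable graph of P (5 states):
  p0 = a.a.a.(a.0 | (0 + 0)) ⊢ -a-> p1
  p1 = a.a.(a.0 | (0 + 0)) ⊢ -a-> p2
  p2 = a.(a.0 | (0 + 0)) ⊢ -a-> p3
  p3 = a.0 | (0 + 0) ⊢ -a-> p4
  p4 = 0 | (0 + 0) ⊢ (no moves)
Reachable graph of Q (4 states):
  q0 = a.a.(a.0 | (0 + 0)) ⊢ -a-> q1
  q1 = a.(a.0 | (0 + 0)) ⊢ -a-> q2
  q2 = a.0 | (0 + 0) ⊢ -a-> q3
  q3 = 0 | (0 + 0) ⊢ (no moves)
Partition-refinement fixed point:
  B0 = {p0}
  B1 = {p1, q0}
  B2 = {p2, q1}
  B3 = {p3, q2}
  B4 = {p4, q3}
p0 ∈ B0, q0 ∈ B1 → different blocks

NO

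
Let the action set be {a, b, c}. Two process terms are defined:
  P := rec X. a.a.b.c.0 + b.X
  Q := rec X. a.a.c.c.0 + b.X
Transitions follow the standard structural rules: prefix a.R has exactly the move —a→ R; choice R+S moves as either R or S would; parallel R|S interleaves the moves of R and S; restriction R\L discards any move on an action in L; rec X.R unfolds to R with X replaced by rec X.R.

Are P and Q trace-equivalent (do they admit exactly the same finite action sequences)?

Reachable graph of P (5 states):
  u0 = rec X. a.a.b.c.0 + b.X → -a-> u1, -b-> u0
  u1 = a.b.c.0 → -a-> u2
  u2 = b.c.0 → -b-> u3
  u3 = c.0 → -c-> u4
  u4 = 0 → ∅
Reachable graph of Q (5 states):
  v0 = rec X. a.a.c.c.0 + b.X → -a-> v1, -b-> v0
  v1 = a.c.c.0 → -a-> v2
  v2 = c.c.0 → -c-> v3
  v3 = c.0 → -c-> v4
  v4 = 0 → ∅
Run σ = ⟨aab⟩ on P: start {u0}
  [1] a ⇒ {u1}
  [2] a ⇒ {u2}
  [3] b ⇒ {u3}
  P completes σ.
Run σ = ⟨aab⟩ on Q: start {v0}
  [1] a ⇒ {v1}
  [2] a ⇒ {v2}
  [3] b ⇒ ∅ (Q stuck)

trace-distinct — witness ⟨aab⟩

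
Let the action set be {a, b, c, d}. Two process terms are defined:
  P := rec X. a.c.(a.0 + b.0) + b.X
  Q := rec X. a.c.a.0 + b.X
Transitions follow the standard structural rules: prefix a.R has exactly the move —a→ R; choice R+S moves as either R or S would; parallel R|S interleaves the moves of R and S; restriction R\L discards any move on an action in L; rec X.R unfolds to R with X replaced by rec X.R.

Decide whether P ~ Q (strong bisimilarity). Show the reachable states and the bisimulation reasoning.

P's transition system — 4 states:
  m0 = rec X. a.c.(a.0 + b.0) + b.X ⊢ -a-> m1, -b-> m0
  m1 = c.(a.0 + b.0) ⊢ -c-> m2
  m2 = a.0 + b.0 ⊢ -a-> m3, -b-> m3
  m3 = 0 ⊢ ∅
Q's transition system — 4 states:
  n0 = rec X. a.c.a.0 + b.X ⊢ -a-> n1, -b-> n0
  n1 = c.a.0 ⊢ -c-> n2
  n2 = a.0 ⊢ -a-> n3
  n3 = 0 ⊢ ∅
Coarsest stable partition (strong bisimilarity classes):
  B0 = {m0}
  B1 = {m1}
  B2 = {m2}
  B3 = {m3, n3}
  B4 = {n0}
  B5 = {n1}
  B6 = {n2}
m0 ∈ B0, n0 ∈ B4 → different blocks

P ≁ Q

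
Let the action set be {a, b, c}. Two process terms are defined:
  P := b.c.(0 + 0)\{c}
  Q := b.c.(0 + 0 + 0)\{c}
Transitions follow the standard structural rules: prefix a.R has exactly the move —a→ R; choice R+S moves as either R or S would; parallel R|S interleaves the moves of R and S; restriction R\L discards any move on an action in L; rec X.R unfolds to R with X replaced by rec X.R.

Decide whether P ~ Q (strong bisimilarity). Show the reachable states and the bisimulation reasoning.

YES

LTS(P): 3 reachable states
  p0 = b.c.(0 + 0)\{c} → —b→ p1
  p1 = c.(0 + 0)\{c} → —c→ p2
  p2 = (0 + 0)\{c} → stopped
LTS(Q): 3 reachable states
  q0 = b.c.(0 + 0 + 0)\{c} → —b→ q1
  q1 = c.(0 + 0 + 0)\{c} → —c→ q2
  q2 = (0 + 0 + 0)\{c} → stopped
Bisimilarity quotient blocks:
  B0 = {p0, q0}
  B1 = {p1, q1}
  B2 = {p2, q2}
p0 ∈ B0, q0 ∈ B0 → same block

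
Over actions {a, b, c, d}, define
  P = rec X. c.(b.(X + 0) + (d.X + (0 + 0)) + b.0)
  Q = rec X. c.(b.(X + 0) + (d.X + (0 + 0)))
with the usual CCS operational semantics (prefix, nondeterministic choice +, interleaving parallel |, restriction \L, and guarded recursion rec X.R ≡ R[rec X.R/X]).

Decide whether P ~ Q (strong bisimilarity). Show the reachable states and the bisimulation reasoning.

LTS(P): 4 reachable states
  s0 = rec X. c.(b.(X + 0) + (d.X + (0 + 0)) + b.0) has moves =c=> s1
  s1 = b.((rec X. c.(b.(X + 0) + (d.X + (0 + 0)) + b.0)) + 0) + (d.(rec X. c.(b.(X + 0) + (d.X + (0 + 0)) + b.0)) + (0 + 0)) + b.0 has moves =b=> s2, =b=> s3, =d=> s0
  s2 = (rec X. c.(b.(X + 0) + (d.X + (0 + 0)) + b.0)) + 0 has moves =c=> s1
  s3 = 0 has moves ∅
LTS(Q): 3 reachable states
  t0 = rec X. c.(b.(X + 0) + (d.X + (0 + 0))) has moves =c=> t1
  t1 = b.((rec X. c.(b.(X + 0) + (d.X + (0 + 0)))) + 0) + (d.(rec X. c.(b.(X + 0) + (d.X + (0 + 0)))) + (0 + 0)) has moves =b=> t2, =d=> t0
  t2 = (rec X. c.(b.(X + 0) + (d.X + (0 + 0)))) + 0 has moves =c=> t1
Partition-refinement fixed point:
  B0 = {s0, s2}
  B1 = {s1}
  B2 = {s3}
  B3 = {t0, t2}
  B4 = {t1}
s0 ∈ B0, t0 ∈ B3 → different blocks

not bisimilar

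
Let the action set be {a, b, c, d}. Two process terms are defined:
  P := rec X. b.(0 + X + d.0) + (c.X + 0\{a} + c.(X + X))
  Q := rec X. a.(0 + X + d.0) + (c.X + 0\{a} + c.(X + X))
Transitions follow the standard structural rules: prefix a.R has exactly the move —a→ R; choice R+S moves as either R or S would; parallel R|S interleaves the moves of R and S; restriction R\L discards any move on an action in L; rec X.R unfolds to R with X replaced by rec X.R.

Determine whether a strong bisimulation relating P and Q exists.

P ≁ Q

Reachable graph of P (4 states):
  u0 = rec X. b.(0 + X + d.0) + (c.X + 0\{a} + c.(X + X)) has moves =b=> u1, =c=> u0, =c=> u2
  u1 = 0 + (rec X. b.(0 + X + d.0) + (c.X + 0\{a} + c.(X + X))) + d.0 has moves =b=> u1, =c=> u0, =c=> u2, =d=> u3
  u2 = (rec X. b.(0 + X + d.0) + (c.X + 0\{a} + c.(X + X))) + (rec X. b.(0 + X + d.0) + (c.X + 0\{a} + c.(X + X))) has moves =b=> u1, =c=> u0, =c=> u2
  u3 = 0 has moves ∅
Reachable graph of Q (4 states):
  v0 = rec X. a.(0 + X + d.0) + (c.X + 0\{a} + c.(X + X)) has moves =a=> v1, =c=> v0, =c=> v2
  v1 = 0 + (rec X. a.(0 + X + d.0) + (c.X + 0\{a} + c.(X + X))) + d.0 has moves =a=> v1, =c=> v0, =c=> v2, =d=> v3
  v2 = (rec X. a.(0 + X + d.0) + (c.X + 0\{a} + c.(X + X))) + (rec X. a.(0 + X + d.0) + (c.X + 0\{a} + c.(X + X))) has moves =a=> v1, =c=> v0, =c=> v2
  v3 = 0 has moves ∅
Bisimilarity quotient blocks:
  B0 = {u0, u2}
  B1 = {u1}
  B2 = {u3, v3}
  B3 = {v0, v2}
  B4 = {v1}
u0 ∈ B0, v0 ∈ B3 → different blocks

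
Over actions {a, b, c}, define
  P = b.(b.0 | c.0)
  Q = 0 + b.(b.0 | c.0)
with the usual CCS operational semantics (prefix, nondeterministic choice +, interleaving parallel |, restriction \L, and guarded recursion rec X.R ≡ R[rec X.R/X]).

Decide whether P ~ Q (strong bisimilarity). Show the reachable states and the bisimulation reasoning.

Reachable graph of P (5 states):
  u0 = b.(b.0 | c.0) :: =b=> u1
  u1 = b.0 | c.0 :: =b=> u2, =c=> u3
  u2 = 0 | c.0 :: =c=> u4
  u3 = b.0 | 0 :: =b=> u4
  u4 = 0 | 0 :: ∅
Reachable graph of Q (5 states):
  v0 = 0 + b.(b.0 | c.0) :: =b=> v1
  v1 = b.0 | c.0 :: =b=> v2, =c=> v3
  v2 = 0 | c.0 :: =c=> v4
  v3 = b.0 | 0 :: =b=> v4
  v4 = 0 | 0 :: ∅
Coarsest stable partition (strong bisimilarity classes):
  B0 = {u0, v0}
  B1 = {u1, v1}
  B2 = {u2, v2}
  B3 = {u4, v4}
  B4 = {u3, v3}
u0 ∈ B0, v0 ∈ B0 → same block

bisimilar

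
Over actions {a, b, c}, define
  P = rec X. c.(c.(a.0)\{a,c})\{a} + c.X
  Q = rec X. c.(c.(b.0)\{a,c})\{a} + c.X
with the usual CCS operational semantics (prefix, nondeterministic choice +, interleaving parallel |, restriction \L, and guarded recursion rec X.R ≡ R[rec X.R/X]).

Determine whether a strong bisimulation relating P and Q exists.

NO

LTS(P): 3 reachable states
  m0 = rec X. c.(c.(a.0)\{a,c})\{a} + c.X ⊢ -c-> m0, -c-> m1
  m1 = (c.(a.0)\{a,c})\{a} ⊢ -c-> m2
  m2 = (a.0)\{a,c}\{a} ⊢ deadlocked
LTS(Q): 4 reachable states
  n0 = rec X. c.(c.(b.0)\{a,c})\{a} + c.X ⊢ -c-> n0, -c-> n1
  n1 = (c.(b.0)\{a,c})\{a} ⊢ -c-> n2
  n2 = (b.0)\{a,c}\{a} ⊢ -b-> n3
  n3 = 0\{a,c}\{a} ⊢ deadlocked
Coarsest stable partition (strong bisimilarity classes):
  B0 = {m0}
  B1 = {m1}
  B2 = {m2, n3}
  B3 = {n0}
  B4 = {n1}
  B5 = {n2}
m0 ∈ B0, n0 ∈ B3 → different blocks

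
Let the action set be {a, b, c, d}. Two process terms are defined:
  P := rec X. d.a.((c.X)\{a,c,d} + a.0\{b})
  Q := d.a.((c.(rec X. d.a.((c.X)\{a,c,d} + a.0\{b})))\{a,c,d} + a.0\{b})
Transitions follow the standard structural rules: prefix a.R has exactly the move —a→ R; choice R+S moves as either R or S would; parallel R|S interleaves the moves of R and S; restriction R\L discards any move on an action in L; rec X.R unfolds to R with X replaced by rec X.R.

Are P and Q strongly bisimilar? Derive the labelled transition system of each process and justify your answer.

P's transition system — 4 states:
  s0 = rec X. d.a.((c.X)\{a,c,d} + a.0\{b}) | —d→ s1
  s1 = a.((c.(rec X. d.a.((c.X)\{a,c,d} + a.0\{b})))\{a,c,d} + a.0\{b}) | —a→ s2
  s2 = (c.(rec X. d.a.((c.X)\{a,c,d} + a.0\{b})))\{a,c,d} + a.0\{b} | —a→ s3
  s3 = 0\{b} | (no moves)
Q's transition system — 4 states:
  t0 = d.a.((c.(rec X. d.a.((c.X)\{a,c,d} + a.0\{b})))\{a,c,d} + a.0\{b}) | —d→ t1
  t1 = a.((c.(rec X. d.a.((c.X)\{a,c,d} + a.0\{b})))\{a,c,d} + a.0\{b}) | —a→ t2
  t2 = (c.(rec X. d.a.((c.X)\{a,c,d} + a.0\{b})))\{a,c,d} + a.0\{b} | —a→ t3
  t3 = 0\{b} | (no moves)
Coarsest stable partition (strong bisimilarity classes):
  B0 = {s0, t0}
  B1 = {s1, t1}
  B2 = {s2, t2}
  B3 = {s3, t3}
s0 ∈ B0, t0 ∈ B0 → same block

bisimilar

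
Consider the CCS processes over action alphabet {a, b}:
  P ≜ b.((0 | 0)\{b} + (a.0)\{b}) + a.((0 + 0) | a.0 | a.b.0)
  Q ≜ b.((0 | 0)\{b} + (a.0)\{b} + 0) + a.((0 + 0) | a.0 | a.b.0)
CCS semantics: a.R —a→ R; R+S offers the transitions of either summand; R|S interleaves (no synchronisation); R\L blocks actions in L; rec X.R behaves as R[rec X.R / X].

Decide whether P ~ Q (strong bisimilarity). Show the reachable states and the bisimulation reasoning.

P ~ Q

P's transition system — 9 states:
  u0 = b.((0 | 0)\{b} + (a.0)\{b}) + a.((0 + 0) | a.0 | a.b.0) has moves ··a··> u1, ··b··> u2
  u1 = (0 + 0) | a.0 | a.b.0 has moves ··a··> u3, ··a··> u4
  u2 = (0 | 0)\{b} + (a.0)\{b} has moves ··a··> u5
  u3 = (0 + 0) | 0 | a.b.0 has moves ··a··> u6
  u4 = (0 + 0) | a.0 | b.0 has moves ··a··> u6, ··b··> u7
  u5 = 0\{b} has moves deadlocked
  u6 = (0 + 0) | 0 | b.0 has moves ··b··> u8
  u7 = (0 + 0) | a.0 | 0 has moves ··a··> u8
  u8 = (0 + 0) | 0 | 0 has moves deadlocked
Q's transition system — 9 states:
  v0 = b.((0 | 0)\{b} + (a.0)\{b} + 0) + a.((0 + 0) | a.0 | a.b.0) has moves ··a··> v1, ··b··> v2
  v1 = (0 + 0) | a.0 | a.b.0 has moves ··a··> v3, ··a··> v4
  v2 = (0 | 0)\{b} + (a.0)\{b} + 0 has moves ··a··> v5
  v3 = (0 + 0) | 0 | a.b.0 has moves ··a··> v6
  v4 = (0 + 0) | a.0 | b.0 has moves ··a··> v6, ··b··> v7
  v5 = 0\{b} has moves deadlocked
  v6 = (0 + 0) | 0 | b.0 has moves ··b··> v8
  v7 = (0 + 0) | a.0 | 0 has moves ··a··> v8
  v8 = (0 + 0) | 0 | 0 has moves deadlocked
Bisimilarity quotient blocks:
  B0 = {u0, v0}
  B1 = {u1, v1}
  B2 = {u4, v4}
  B3 = {u6, v6}
  B4 = {u5, u8, v5, v8}
  B5 = {u2, u7, v2, v7}
  B6 = {u3, v3}
u0 ∈ B0, v0 ∈ B0 → same block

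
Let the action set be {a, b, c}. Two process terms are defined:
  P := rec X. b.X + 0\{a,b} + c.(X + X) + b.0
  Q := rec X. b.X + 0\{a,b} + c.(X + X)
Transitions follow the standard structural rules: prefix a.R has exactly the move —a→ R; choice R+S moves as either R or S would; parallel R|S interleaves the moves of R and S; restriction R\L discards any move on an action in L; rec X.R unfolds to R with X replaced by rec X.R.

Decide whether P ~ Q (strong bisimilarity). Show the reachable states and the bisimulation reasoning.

P's transition system — 3 states:
  p0 = rec X. b.X + 0\{a,b} + c.(X + X) + b.0 | ··b··> p0, ··b··> p1, ··c··> p2
  p1 = 0 | deadlocked
  p2 = (rec X. b.X + 0\{a,b} + c.(X + X) + b.0) + (rec X. b.X + 0\{a,b} + c.(X + X) + b.0) | ··b··> p0, ··b··> p1, ··c··> p2
Q's transition system — 2 states:
  q0 = rec X. b.X + 0\{a,b} + c.(X + X) | ··b··> q0, ··c··> q1
  q1 = (rec X. b.X + 0\{a,b} + c.(X + X)) + (rec X. b.X + 0\{a,b} + c.(X + X)) | ··b··> q0, ··c··> q1
Coarsest stable partition (strong bisimilarity classes):
  B0 = {p0, p2}
  B1 = {p1}
  B2 = {q0, q1}
p0 ∈ B0, q0 ∈ B2 → different blocks

not bisimilar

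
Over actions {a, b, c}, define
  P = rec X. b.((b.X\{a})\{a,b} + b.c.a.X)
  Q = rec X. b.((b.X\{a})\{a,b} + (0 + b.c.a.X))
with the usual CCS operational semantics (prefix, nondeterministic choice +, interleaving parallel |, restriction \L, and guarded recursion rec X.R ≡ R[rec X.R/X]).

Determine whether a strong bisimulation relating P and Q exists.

YES

LTS(P): 4 reachable states
  p0 = rec X. b.((b.X\{a})\{a,b} + b.c.a.X) ⊢ —b→ p1
  p1 = (b.(rec X. b.((b.X\{a})\{a,b} + b.c.a.X))\{a})\{a,b} + b.c.a.(rec X. b.((b.X\{a})\{a,b} + b.c.a.X)) ⊢ —b→ p2
  p2 = c.a.(rec X. b.((b.X\{a})\{a,b} + b.c.a.X)) ⊢ —c→ p3
  p3 = a.(rec X. b.((b.X\{a})\{a,b} + b.c.a.X)) ⊢ —a→ p0
LTS(Q): 4 reachable states
  q0 = rec X. b.((b.X\{a})\{a,b} + (0 + b.c.a.X)) ⊢ —b→ q1
  q1 = (b.(rec X. b.((b.X\{a})\{a,b} + (0 + b.c.a.X)))\{a})\{a,b} + (0 + b.c.a.(rec X. b.((b.X\{a})\{a,b} + (0 + b.c.a.X)))) ⊢ —b→ q2
  q2 = c.a.(rec X. b.((b.X\{a})\{a,b} + (0 + b.c.a.X))) ⊢ —c→ q3
  q3 = a.(rec X. b.((b.X\{a})\{a,b} + (0 + b.c.a.X))) ⊢ —a→ q0
Partition-refinement fixed point:
  B0 = {p0, q0}
  B1 = {p1, q1}
  B2 = {p2, q2}
  B3 = {p3, q3}
p0 ∈ B0, q0 ∈ B0 → same block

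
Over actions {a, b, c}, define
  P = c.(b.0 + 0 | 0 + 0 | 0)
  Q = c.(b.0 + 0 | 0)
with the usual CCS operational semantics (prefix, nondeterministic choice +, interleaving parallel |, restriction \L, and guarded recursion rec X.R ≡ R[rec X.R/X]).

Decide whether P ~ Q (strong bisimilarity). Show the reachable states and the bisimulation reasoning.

LTS(P): 3 reachable states
  m0 = c.(b.0 + 0 | 0 + 0 | 0) → ··c··> m1
  m1 = b.0 + 0 | 0 + 0 | 0 → ··b··> m2
  m2 = 0 → deadlocked
LTS(Q): 3 reachable states
  n0 = c.(b.0 + 0 | 0) → ··c··> n1
  n1 = b.0 + 0 | 0 → ··b··> n2
  n2 = 0 → deadlocked
Coarsest stable partition (strong bisimilarity classes):
  B0 = {m0, n0}
  B1 = {m1, n1}
  B2 = {m2, n2}
m0 ∈ B0, n0 ∈ B0 → same block

YES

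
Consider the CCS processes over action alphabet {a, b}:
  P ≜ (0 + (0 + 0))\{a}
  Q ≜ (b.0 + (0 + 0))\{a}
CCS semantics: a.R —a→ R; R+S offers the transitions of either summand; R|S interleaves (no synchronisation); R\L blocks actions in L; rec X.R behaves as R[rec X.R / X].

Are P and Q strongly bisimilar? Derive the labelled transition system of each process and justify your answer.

LTS(P): 1 reachable states
  u0 = (0 + (0 + 0))\{a} has moves (no moves)
LTS(Q): 2 reachable states
  v0 = (b.0 + (0 + 0))\{a} has moves —b→ v1
  v1 = 0\{a} has moves (no moves)
Partition-refinement fixed point:
  B0 = {u0, v1}
  B1 = {v0}
u0 ∈ B0, v0 ∈ B1 → different blocks

P ≁ Q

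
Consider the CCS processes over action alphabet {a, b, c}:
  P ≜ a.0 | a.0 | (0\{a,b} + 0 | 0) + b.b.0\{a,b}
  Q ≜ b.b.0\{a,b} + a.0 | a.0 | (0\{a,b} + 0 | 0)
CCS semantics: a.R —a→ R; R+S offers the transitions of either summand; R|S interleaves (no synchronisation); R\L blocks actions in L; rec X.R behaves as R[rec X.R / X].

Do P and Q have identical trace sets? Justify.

traces(P) = traces(Q)

LTS(P): 6 reachable states
  s0 = a.0 | a.0 | (0\{a,b} + 0 | 0) + b.b.0\{a,b} ⊢ =a=> s1, =a=> s2, =b=> s3
  s1 = 0 | a.0 | (0\{a,b} + 0 | 0) ⊢ =a=> s4
  s2 = a.0 | 0 | (0\{a,b} + 0 | 0) ⊢ =a=> s4
  s3 = b.0\{a,b} ⊢ =b=> s5
  s4 = 0 | 0 | (0\{a,b} + 0 | 0) ⊢ deadlocked
  s5 = 0\{a,b} ⊢ deadlocked
LTS(Q): 6 reachable states
  t0 = b.b.0\{a,b} + a.0 | a.0 | (0\{a,b} + 0 | 0) ⊢ =a=> t1, =a=> t2, =b=> t3
  t1 = 0 | a.0 | (0\{a,b} + 0 | 0) ⊢ =a=> t4
  t2 = a.0 | 0 | (0\{a,b} + 0 | 0) ⊢ =a=> t4
  t3 = b.0\{a,b} ⊢ =b=> t5
  t4 = 0 | 0 | (0\{a,b} + 0 | 0) ⊢ deadlocked
  t5 = 0\{a,b} ⊢ deadlocked
Bisimilarity quotient blocks:
  B0 = {s0, t0}
  B1 = {s1, s2, t1, t2}
  B2 = {s4, s5, t4, t5}
  B3 = {s3, t3}
s0 ∈ B0, t0 ∈ B0 → same block
Bisimilar ⇒ trace-equivalent.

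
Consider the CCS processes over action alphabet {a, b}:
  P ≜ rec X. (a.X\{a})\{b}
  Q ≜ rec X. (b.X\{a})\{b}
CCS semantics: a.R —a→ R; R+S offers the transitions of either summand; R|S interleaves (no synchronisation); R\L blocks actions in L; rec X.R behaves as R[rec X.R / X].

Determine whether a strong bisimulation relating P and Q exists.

NO

Reachable graph of P (2 states):
  s0 = rec X. (a.X\{a})\{b} → ··a··> s1
  s1 = (rec X. (a.X\{a})\{b})\{a}\{b} → ∅
Reachable graph of Q (1 states):
  t0 = rec X. (b.X\{a})\{b} → ∅
Bisimilarity quotient blocks:
  B0 = {s0}
  B1 = {s1, t0}
s0 ∈ B0, t0 ∈ B1 → different blocks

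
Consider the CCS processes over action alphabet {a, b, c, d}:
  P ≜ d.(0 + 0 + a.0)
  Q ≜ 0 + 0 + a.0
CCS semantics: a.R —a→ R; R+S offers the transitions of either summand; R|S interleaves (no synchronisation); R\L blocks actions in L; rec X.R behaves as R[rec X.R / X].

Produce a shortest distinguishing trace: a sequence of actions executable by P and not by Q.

Reachable graph of P (3 states):
  s0 = d.(0 + 0 + a.0) → -d-> s1
  s1 = 0 + 0 + a.0 → -a-> s2
  s2 = 0 → (no moves)
Reachable graph of Q (2 states):
  t0 = 0 + 0 + a.0 → -a-> t1
  t1 = 0 → (no moves)
Run σ = ⟨d⟩ on P: start {s0}
  [1] d ⇒ {s1}
  ✓ P
Run σ = ⟨d⟩ on Q: start {t0}
  [1] d ⇒ ∅ (Q stuck)

d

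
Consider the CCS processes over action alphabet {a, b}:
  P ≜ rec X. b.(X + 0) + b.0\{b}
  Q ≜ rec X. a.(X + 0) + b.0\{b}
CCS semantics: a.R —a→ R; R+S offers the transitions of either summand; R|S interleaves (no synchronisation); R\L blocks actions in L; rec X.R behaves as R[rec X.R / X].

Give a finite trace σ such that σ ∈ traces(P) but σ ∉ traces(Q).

bb

LTS(P): 3 reachable states
  p0 = rec X. b.(X + 0) + b.0\{b} has moves =b=> p1, =b=> p2
  p1 = (rec X. b.(X + 0) + b.0\{b}) + 0 has moves =b=> p1, =b=> p2
  p2 = 0\{b} has moves ·
LTS(Q): 3 reachable states
  q0 = rec X. a.(X + 0) + b.0\{b} has moves =a=> q1, =b=> q2
  q1 = (rec X. a.(X + 0) + b.0\{b}) + 0 has moves =a=> q1, =b=> q2
  q2 = 0\{b} has moves ·
Executing bb from P (initial set {p0}):
  [1] b ⇒ {p1, p2}
  [2] b ⇒ {p1, p2}
  P completes σ.
Executing bb from Q (initial set {q0}):
  [1] b ⇒ {q2}
  [2] b ⇒ no successor for Q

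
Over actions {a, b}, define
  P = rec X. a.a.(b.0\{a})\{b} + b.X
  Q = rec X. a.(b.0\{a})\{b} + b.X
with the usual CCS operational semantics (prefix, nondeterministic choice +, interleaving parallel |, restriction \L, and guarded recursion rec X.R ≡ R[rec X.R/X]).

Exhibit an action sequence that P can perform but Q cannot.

aa

Reachable graph of P (3 states):
  s0 = rec X. a.a.(b.0\{a})\{b} + b.X :: ··a··> s1, ··b··> s0
  s1 = a.(b.0\{a})\{b} :: ··a··> s2
  s2 = (b.0\{a})\{b} :: stopped
Reachable graph of Q (2 states):
  t0 = rec X. a.(b.0\{a})\{b} + b.X :: ··a··> t1, ··b··> t0
  t1 = (b.0\{a})\{b} :: stopped
Trace ⟨aa⟩ through P, begin at {s0}:
  [1] a ⇒ {s1}
  [2] a ⇒ {s2}
  P completes σ.
Trace ⟨aa⟩ through Q, begin at {t0}:
  [1] a ⇒ {t1}
  [2] a ⇒ ∅  — Q cannot continue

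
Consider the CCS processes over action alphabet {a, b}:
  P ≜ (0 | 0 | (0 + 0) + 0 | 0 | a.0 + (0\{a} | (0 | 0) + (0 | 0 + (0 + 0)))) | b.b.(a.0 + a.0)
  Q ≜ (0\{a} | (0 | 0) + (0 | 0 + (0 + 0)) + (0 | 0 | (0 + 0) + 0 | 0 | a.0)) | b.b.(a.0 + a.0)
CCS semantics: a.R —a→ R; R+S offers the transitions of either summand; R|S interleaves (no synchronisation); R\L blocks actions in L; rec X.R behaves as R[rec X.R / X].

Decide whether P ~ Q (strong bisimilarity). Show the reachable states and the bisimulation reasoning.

Reachable graph of P (8 states):
  s0 = (0 | 0 | (0 + 0) + 0 | 0 | a.0 + (0\{a} | (0 | 0) + (0 | 0 + (0 + 0)))) | b.b.(a.0 + a.0) | --a--▸ s1, --b--▸ s2
  s1 = 0 | 0 | 0 | b.b.(a.0 + a.0) | --b--▸ s3
  s2 = (0 | 0 | (0 + 0) + 0 | 0 | a.0 + (0\{a} | (0 | 0) + (0 | 0 + (0 + 0)))) | b.(a.0 + a.0) | --a--▸ s3, --b--▸ s4
  s3 = 0 | 0 | 0 | b.(a.0 + a.0) | --b--▸ s5
  s4 = (0 | 0 | (0 + 0) + 0 | 0 | a.0 + (0\{a} | (0 | 0) + (0 | 0 + (0 + 0)))) | (a.0 + a.0) | --a--▸ s5, --a--▸ s6
  s5 = 0 | 0 | 0 | (a.0 + a.0) | --a--▸ s7
  s6 = (0 | 0 | (0 + 0) + 0 | 0 | a.0 + (0\{a} | (0 | 0) + (0 | 0 + (0 + 0)))) | 0 | --a--▸ s7
  s7 = 0 | 0 | 0 | 0 | (no moves)
Reachable graph of Q (8 states):
  t0 = (0\{a} | (0 | 0) + (0 | 0 + (0 + 0)) + (0 | 0 | (0 + 0) + 0 | 0 | a.0)) | b.b.(a.0 + a.0) | --a--▸ t1, --b--▸ t2
  t1 = 0 | 0 | 0 | b.b.(a.0 + a.0) | --b--▸ t3
  t2 = (0\{a} | (0 | 0) + (0 | 0 + (0 + 0)) + (0 | 0 | (0 + 0) + 0 | 0 | a.0)) | b.(a.0 + a.0) | --a--▸ t3, --b--▸ t4
  t3 = 0 | 0 | 0 | b.(a.0 + a.0) | --b--▸ t5
  t4 = (0\{a} | (0 | 0) + (0 | 0 + (0 + 0)) + (0 | 0 | (0 + 0) + 0 | 0 | a.0)) | (a.0 + a.0) | --a--▸ t5, --a--▸ t6
  t5 = 0 | 0 | 0 | (a.0 + a.0) | --a--▸ t7
  t6 = (0\{a} | (0 | 0) + (0 | 0 + (0 + 0)) + (0 | 0 | (0 + 0) + 0 | 0 | a.0)) | 0 | --a--▸ t7
  t7 = 0 | 0 | 0 | 0 | (no moves)
Partition-refinement fixed point:
  B0 = {s0, t0}
  B1 = {s2, t2}
  B2 = {s3, t3}
  B3 = {s5, s6, t5, t6}
  B4 = {s7, t7}
  B5 = {s4, t4}
  B6 = {s1, t1}
s0 ∈ B0, t0 ∈ B0 → same block

bisimilar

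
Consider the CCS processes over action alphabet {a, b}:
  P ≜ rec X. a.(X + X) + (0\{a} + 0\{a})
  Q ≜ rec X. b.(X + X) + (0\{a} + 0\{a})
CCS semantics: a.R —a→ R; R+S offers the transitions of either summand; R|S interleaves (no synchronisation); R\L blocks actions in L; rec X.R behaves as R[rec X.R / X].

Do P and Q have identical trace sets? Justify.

trace-distinct — witness ⟨a⟩

P's transition system — 2 states:
  p0 = rec X. a.(X + X) + (0\{a} + 0\{a}) has moves --a--▸ p1
  p1 = (rec X. a.(X + X) + (0\{a} + 0\{a})) + (rec X. a.(X + X) + (0\{a} + 0\{a})) has moves --a--▸ p1
Q's transition system — 2 states:
  q0 = rec X. b.(X + X) + (0\{a} + 0\{a}) has moves --b--▸ q1
  q1 = (rec X. b.(X + X) + (0\{a} + 0\{a})) + (rec X. b.(X + X) + (0\{a} + 0\{a})) has moves --b--▸ q1
Trace ⟨a⟩ through P, begin at {p0}:
  after a @ step 1: {p1}
  P completes σ.
Trace ⟨a⟩ through Q, begin at {q0}:
  after a @ step 1: ∅  — Q cannot continue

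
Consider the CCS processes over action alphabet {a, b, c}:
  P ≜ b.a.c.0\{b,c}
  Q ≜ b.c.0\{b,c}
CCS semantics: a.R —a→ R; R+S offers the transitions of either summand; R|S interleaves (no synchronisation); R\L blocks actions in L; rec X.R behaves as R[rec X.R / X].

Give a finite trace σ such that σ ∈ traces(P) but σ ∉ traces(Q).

ba

LTS(P): 4 reachable states
  p0 = b.a.c.0\{b,c} | -b-> p1
  p1 = a.c.0\{b,c} | -a-> p2
  p2 = c.0\{b,c} | -c-> p3
  p3 = 0\{b,c} | (no moves)
LTS(Q): 3 reachable states
  q0 = b.c.0\{b,c} | -b-> q1
  q1 = c.0\{b,c} | -c-> q2
  q2 = 0\{b,c} | (no moves)
Run σ = ⟨ba⟩ on P: start {p0}
  after b @ step 1: {p1}
  after a @ step 2: {p2}
  ✓ P
Run σ = ⟨ba⟩ on Q: start {q0}
  after b @ step 1: {q1}
  after a @ step 2: no successor for Q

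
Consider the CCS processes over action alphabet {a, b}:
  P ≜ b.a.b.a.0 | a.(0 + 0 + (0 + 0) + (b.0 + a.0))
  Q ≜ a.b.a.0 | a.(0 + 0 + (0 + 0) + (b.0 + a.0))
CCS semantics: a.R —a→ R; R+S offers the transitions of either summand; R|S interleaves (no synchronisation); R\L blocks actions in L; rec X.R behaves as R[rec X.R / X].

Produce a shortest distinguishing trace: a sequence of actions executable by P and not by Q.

P's transition system — 15 states:
  s0 = b.a.b.a.0 | a.(0 + 0 + (0 + 0) + (b.0 + a.0)) :: --a--▸ s1, --b--▸ s2
  s1 = b.a.b.a.0 | (0 + 0 + (0 + 0) + (b.0 + a.0)) :: --a--▸ s3, --b--▸ s3, --b--▸ s4
  s2 = a.b.a.0 | a.(0 + 0 + (0 + 0) + (b.0 + a.0)) :: --a--▸ s4, --a--▸ s5
  s3 = b.a.b.a.0 | 0 :: --b--▸ s6
  s4 = a.b.a.0 | (0 + 0 + (0 + 0) + (b.0 + a.0)) :: --a--▸ s6, --a--▸ s7, --b--▸ s6
  s5 = b.a.0 | a.(0 + 0 + (0 + 0) + (b.0 + a.0)) :: --a--▸ s7, --b--▸ s8
  s6 = a.b.a.0 | 0 :: --a--▸ s9
  s7 = b.a.0 | (0 + 0 + (0 + 0) + (b.0 + a.0)) :: --a--▸ s9, --b--▸ s10, --b--▸ s9
  s8 = a.0 | a.(0 + 0 + (0 + 0) + (b.0 + a.0)) :: --a--▸ s10, --a--▸ s11
  s9 = b.a.0 | 0 :: --b--▸ s12
  s10 = a.0 | (0 + 0 + (0 + 0) + (b.0 + a.0)) :: --a--▸ s12, --a--▸ s13, --b--▸ s12
  s11 = 0 | a.(0 + 0 + (0 + 0) + (b.0 + a.0)) :: --a--▸ s13
  s12 = a.0 | 0 :: --a--▸ s14
  s13 = 0 | (0 + 0 + (0 + 0) + (b.0 + a.0)) :: --a--▸ s14, --b--▸ s14
  s14 = 0 | 0 :: stopped
Q's transition system — 12 states:
  t0 = a.b.a.0 | a.(0 + 0 + (0 + 0) + (b.0 + a.0)) :: --a--▸ t1, --a--▸ t2
  t1 = a.b.a.0 | (0 + 0 + (0 + 0) + (b.0 + a.0)) :: --a--▸ t3, --a--▸ t4, --b--▸ t3
  t2 = b.a.0 | a.(0 + 0 + (0 + 0) + (b.0 + a.0)) :: --a--▸ t4, --b--▸ t5
  t3 = a.b.a.0 | 0 :: --a--▸ t6
  t4 = b.a.0 | (0 + 0 + (0 + 0) + (b.0 + a.0)) :: --a--▸ t6, --b--▸ t6, --b--▸ t7
  t5 = a.0 | a.(0 + 0 + (0 + 0) + (b.0 + a.0)) :: --a--▸ t7, --a--▸ t8
  t6 = b.a.0 | 0 :: --b--▸ t9
  t7 = a.0 | (0 + 0 + (0 + 0) + (b.0 + a.0)) :: --a--▸ t10, --a--▸ t9, --b--▸ t9
  t8 = 0 | a.(0 + 0 + (0 + 0) + (b.0 + a.0)) :: --a--▸ t10
  t9 = a.0 | 0 :: --a--▸ t11
  t10 = 0 | (0 + 0 + (0 + 0) + (b.0 + a.0)) :: --a--▸ t11, --b--▸ t11
  t11 = 0 | 0 :: stopped
Run σ = ⟨b⟩ on P: start {s0}
  after b @ step 1: {s2}
  P completes σ.
Run σ = ⟨b⟩ on Q: start {t0}
  after b @ step 1: ∅  — Q cannot continue

b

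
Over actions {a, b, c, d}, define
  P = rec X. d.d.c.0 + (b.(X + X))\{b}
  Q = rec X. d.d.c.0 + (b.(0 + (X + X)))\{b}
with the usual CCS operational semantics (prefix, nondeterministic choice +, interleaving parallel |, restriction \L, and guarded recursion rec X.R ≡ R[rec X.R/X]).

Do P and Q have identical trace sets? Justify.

Reachable graph of P (4 states):
  s0 = rec X. d.d.c.0 + (b.(X + X))\{b} → ··d··> s1
  s1 = d.c.0 → ··d··> s2
  s2 = c.0 → ··c··> s3
  s3 = 0 → stopped
Reachable graph of Q (4 states):
  t0 = rec X. d.d.c.0 + (b.(0 + (X + X)))\{b} → ··d··> t1
  t1 = d.c.0 → ··d··> t2
  t2 = c.0 → ··c··> t3
  t3 = 0 → stopped
Partition-refinement fixed point:
  B0 = {s0, t0}
  B1 = {s1, t1}
  B2 = {s2, t2}
  B3 = {s3, t3}
s0 ∈ B0, t0 ∈ B0 → same block
Bisimilar ⇒ trace-equivalent.

YES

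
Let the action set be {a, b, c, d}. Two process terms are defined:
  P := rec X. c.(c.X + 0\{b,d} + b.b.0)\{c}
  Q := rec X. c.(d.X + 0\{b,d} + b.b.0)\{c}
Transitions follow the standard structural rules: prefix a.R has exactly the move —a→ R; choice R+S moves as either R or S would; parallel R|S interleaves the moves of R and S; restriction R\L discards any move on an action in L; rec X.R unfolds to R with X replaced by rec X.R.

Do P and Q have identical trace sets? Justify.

NO — witness ⟨cd⟩

Reachable graph of P (4 states):
  p0 = rec X. c.(c.X + 0\{b,d} + b.b.0)\{c} → ··c··> p1
  p1 = (c.(rec X. c.(c.X + 0\{b,d} + b.b.0)\{c}) + 0\{b,d} + b.b.0)\{c} → ··b··> p2
  p2 = (b.0)\{c} → ··b··> p3
  p3 = 0\{c} → stopped
Reachable graph of Q (5 states):
  q0 = rec X. c.(d.X + 0\{b,d} + b.b.0)\{c} → ··c··> q1
  q1 = (d.(rec X. c.(d.X + 0\{b,d} + b.b.0)\{c}) + 0\{b,d} + b.b.0)\{c} → ··b··> q2, ··d··> q3
  q2 = (b.0)\{c} → ··b··> q4
  q3 = (rec X. c.(d.X + 0\{b,d} + b.b.0)\{c})\{c} → stopped
  q4 = 0\{c} → stopped
Trace ⟨cd⟩ through Q, begin at {q0}:
  after c @ step 1: {q1}
  after d @ step 2: {q3}
  — Q admits the full trace.
Trace ⟨cd⟩ through P, begin at {p0}:
  after c @ step 1: {p1}
  after d @ step 2: no successor for P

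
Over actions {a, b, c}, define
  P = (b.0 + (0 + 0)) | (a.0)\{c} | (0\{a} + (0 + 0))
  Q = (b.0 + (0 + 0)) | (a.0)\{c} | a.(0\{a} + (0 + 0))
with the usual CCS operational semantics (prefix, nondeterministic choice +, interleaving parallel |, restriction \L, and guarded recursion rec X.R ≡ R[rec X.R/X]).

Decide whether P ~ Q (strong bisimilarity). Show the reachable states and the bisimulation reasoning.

Reachable graph of P (4 states):
  s0 = (b.0 + (0 + 0)) | (a.0)\{c} | (0\{a} + (0 + 0)) ⊢ -a-> s1, -b-> s2
  s1 = (b.0 + (0 + 0)) | 0\{c} | (0\{a} + (0 + 0)) ⊢ -b-> s3
  s2 = 0 | (a.0)\{c} | (0\{a} + (0 + 0)) ⊢ -a-> s3
  s3 = 0 | 0\{c} | (0\{a} + (0 + 0)) ⊢ ∅
Reachable graph of Q (8 states):
  t0 = (b.0 + (0 + 0)) | (a.0)\{c} | a.(0\{a} + (0 + 0)) ⊢ -a-> t1, -a-> t2, -b-> t3
  t1 = (b.0 + (0 + 0)) | (a.0)\{c} | (0\{a} + (0 + 0)) ⊢ -a-> t4, -b-> t5
  t2 = (b.0 + (0 + 0)) | 0\{c} | a.(0\{a} + (0 + 0)) ⊢ -a-> t4, -b-> t6
  t3 = 0 | (a.0)\{c} | a.(0\{a} + (0 + 0)) ⊢ -a-> t5, -a-> t6
  t4 = (b.0 + (0 + 0)) | 0\{c} | (0\{a} + (0 + 0)) ⊢ -b-> t7
  t5 = 0 | (a.0)\{c} | (0\{a} + (0 + 0)) ⊢ -a-> t7
  t6 = 0 | 0\{c} | a.(0\{a} + (0 + 0)) ⊢ -a-> t7
  t7 = 0 | 0\{c} | (0\{a} + (0 + 0)) ⊢ ∅
Partition-refinement fixed point:
  B0 = {s0, t1, t2}
  B1 = {s1, t4}
  B2 = {s3, t7}
  B3 = {s2, t5, t6}
  B4 = {t0}
  B5 = {t3}
s0 ∈ B0, t0 ∈ B4 → different blocks

P ≁ Q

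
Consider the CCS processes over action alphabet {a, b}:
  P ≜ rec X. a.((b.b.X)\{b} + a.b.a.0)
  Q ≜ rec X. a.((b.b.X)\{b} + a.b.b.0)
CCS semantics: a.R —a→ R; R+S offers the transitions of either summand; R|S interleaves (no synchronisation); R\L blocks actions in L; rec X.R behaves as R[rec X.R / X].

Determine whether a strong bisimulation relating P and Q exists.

Reachable graph of P (5 states):
  u0 = rec X. a.((b.b.X)\{b} + a.b.a.0) :: -a-> u1
  u1 = (b.b.(rec X. a.((b.b.X)\{b} + a.b.a.0)))\{b} + a.b.a.0 :: -a-> u2
  u2 = b.a.0 :: -b-> u3
  u3 = a.0 :: -a-> u4
  u4 = 0 :: deadlocked
Reachable graph of Q (5 states):
  v0 = rec X. a.((b.b.X)\{b} + a.b.b.0) :: -a-> v1
  v1 = (b.b.(rec X. a.((b.b.X)\{b} + a.b.b.0)))\{b} + a.b.b.0 :: -a-> v2
  v2 = b.b.0 :: -b-> v3
  v3 = b.0 :: -b-> v4
  v4 = 0 :: deadlocked
Coarsest stable partition (strong bisimilarity classes):
  B0 = {u0}
  B1 = {u1}
  B2 = {u2}
  B3 = {u3}
  B4 = {u4, v4}
  B5 = {v0}
  B6 = {v1}
  B7 = {v2}
  B8 = {v3}
u0 ∈ B0, v0 ∈ B5 → different blocks

P ≁ Q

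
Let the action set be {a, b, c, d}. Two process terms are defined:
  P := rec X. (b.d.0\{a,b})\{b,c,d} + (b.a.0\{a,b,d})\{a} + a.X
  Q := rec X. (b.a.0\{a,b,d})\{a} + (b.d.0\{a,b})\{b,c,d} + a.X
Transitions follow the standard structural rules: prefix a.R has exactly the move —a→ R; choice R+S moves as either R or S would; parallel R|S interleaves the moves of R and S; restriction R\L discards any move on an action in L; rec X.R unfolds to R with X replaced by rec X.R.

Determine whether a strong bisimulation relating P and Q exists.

Reachable graph of P (2 states):
  m0 = rec X. (b.d.0\{a,b})\{b,c,d} + (b.a.0\{a,b,d})\{a} + a.X :: -a-> m0, -b-> m1
  m1 = (a.0\{a,b,d})\{a} :: ∅
Reachable graph of Q (2 states):
  n0 = rec X. (b.a.0\{a,b,d})\{a} + (b.d.0\{a,b})\{b,c,d} + a.X :: -a-> n0, -b-> n1
  n1 = (a.0\{a,b,d})\{a} :: ∅
Bisimilarity quotient blocks:
  B0 = {m0, n0}
  B1 = {m1, n1}
m0 ∈ B0, n0 ∈ B0 → same block

YES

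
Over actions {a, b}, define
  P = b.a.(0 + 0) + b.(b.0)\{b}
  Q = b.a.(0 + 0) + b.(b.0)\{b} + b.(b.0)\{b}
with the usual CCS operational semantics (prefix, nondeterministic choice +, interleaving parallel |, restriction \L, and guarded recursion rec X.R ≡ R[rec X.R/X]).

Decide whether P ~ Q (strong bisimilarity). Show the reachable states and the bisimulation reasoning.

P's transition system — 4 states:
  p0 = b.a.(0 + 0) + b.(b.0)\{b} | -b-> p1, -b-> p2
  p1 = (b.0)\{b} | ∅
  p2 = a.(0 + 0) | -a-> p3
  p3 = 0 + 0 | ∅
Q's transition system — 4 states:
  q0 = b.a.(0 + 0) + b.(b.0)\{b} + b.(b.0)\{b} | -b-> q1, -b-> q2
  q1 = (b.0)\{b} | ∅
  q2 = a.(0 + 0) | -a-> q3
  q3 = 0 + 0 | ∅
Bisimilarity quotient blocks:
  B0 = {p0, q0}
  B1 = {p1, p3, q1, q3}
  B2 = {p2, q2}
p0 ∈ B0, q0 ∈ B0 → same block

bisimilar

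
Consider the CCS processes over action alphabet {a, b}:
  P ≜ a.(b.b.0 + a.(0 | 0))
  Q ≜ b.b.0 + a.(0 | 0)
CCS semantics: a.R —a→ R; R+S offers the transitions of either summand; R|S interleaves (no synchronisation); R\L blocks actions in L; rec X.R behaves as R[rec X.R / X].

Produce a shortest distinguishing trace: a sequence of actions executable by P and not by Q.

aa

P's transition system — 5 states:
  s0 = a.(b.b.0 + a.(0 | 0)) → =a=> s1
  s1 = b.b.0 + a.(0 | 0) → =a=> s2, =b=> s3
  s2 = 0 | 0 → stopped
  s3 = b.0 → =b=> s4
  s4 = 0 → stopped
Q's transition system — 4 states:
  t0 = b.b.0 + a.(0 | 0) → =a=> t1, =b=> t2
  t1 = 0 | 0 → stopped
  t2 = b.0 → =b=> t3
  t3 = 0 → stopped
Run σ = ⟨aa⟩ on P: start {s0}
  [1] a ⇒ {s1}
  [2] a ⇒ {s2}
  P completes σ.
Run σ = ⟨aa⟩ on Q: start {t0}
  [1] a ⇒ {t1}
  [2] a ⇒ ∅  — Q cannot continue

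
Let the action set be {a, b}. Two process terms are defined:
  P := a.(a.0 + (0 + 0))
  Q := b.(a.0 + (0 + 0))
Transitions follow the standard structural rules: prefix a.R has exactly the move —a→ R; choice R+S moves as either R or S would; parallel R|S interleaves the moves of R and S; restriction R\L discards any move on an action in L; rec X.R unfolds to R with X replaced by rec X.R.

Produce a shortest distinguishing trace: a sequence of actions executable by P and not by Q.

a

Reachable graph of P (3 states):
  s0 = a.(a.0 + (0 + 0)) ⊢ =a=> s1
  s1 = a.0 + (0 + 0) ⊢ =a=> s2
  s2 = 0 ⊢ ∅
Reachable graph of Q (3 states):
  t0 = b.(a.0 + (0 + 0)) ⊢ =b=> t1
  t1 = a.0 + (0 + 0) ⊢ =a=> t2
  t2 = 0 ⊢ ∅
Run σ = ⟨a⟩ on P: start {s0}
  after a @ step 1: {s1}
  ✓ P
Run σ = ⟨a⟩ on Q: start {t0}
  after a @ step 1: no successor for Q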